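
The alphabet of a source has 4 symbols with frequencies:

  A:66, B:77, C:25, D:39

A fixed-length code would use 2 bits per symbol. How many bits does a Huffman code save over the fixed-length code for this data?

13

Fixed-length: 2 bits × 207 symbols = 414 bits.
Huffman merges:
combine C(25), D(39) → 64
combine 64, A(66) → 130
combine B(77), 130 → 207
Huffman total = 64 + 130 + 207 = 401 bits.
Saving = 414 − 401 = 13 bits.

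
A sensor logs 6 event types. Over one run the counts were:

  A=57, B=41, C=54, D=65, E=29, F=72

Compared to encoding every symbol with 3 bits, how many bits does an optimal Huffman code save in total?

137

Fixed-length: 3 bits × 318 symbols = 954 bits.
Huffman merges:
merge E(29) and B(41): 70
merge C(54) and A(57): 111
merge D(65) and 70: 135
merge F(72) and 111: 183
merge 135 and 183: 318
Huffman total = 70 + 111 + 135 + 183 + 318 = 817 bits.
Saving = 954 − 817 = 137 bits.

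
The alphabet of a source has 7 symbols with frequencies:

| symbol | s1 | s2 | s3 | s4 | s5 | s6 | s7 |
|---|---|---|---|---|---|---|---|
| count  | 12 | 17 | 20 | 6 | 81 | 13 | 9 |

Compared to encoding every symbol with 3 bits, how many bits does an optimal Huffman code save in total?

122

Fixed-length: 3 bits × 158 symbols = 474 bits.
Huffman merges:
merge s4(6) and s7(9): 15
merge s1(12) and s6(13): 25
merge 15 and s2(17): 32
merge s3(20) and 25: 45
merge 32 and 45: 77
merge 77 and s5(81): 158
Huffman total = 15 + 25 + 32 + 45 + 77 + 158 = 352 bits.
Saving = 474 − 352 = 122 bits.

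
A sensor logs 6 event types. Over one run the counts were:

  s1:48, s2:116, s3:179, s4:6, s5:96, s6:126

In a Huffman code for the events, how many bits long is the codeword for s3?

Repeatedly merge the two smallest:
combine s4(6), s1(48) → 54
combine 54, s5(96) → 150
combine s2(116), s6(126) → 242
combine 150, s3(179) → 329
combine 242, 329 → 571
s3's leaf is at depth 2, giving a 2-bit codeword.

2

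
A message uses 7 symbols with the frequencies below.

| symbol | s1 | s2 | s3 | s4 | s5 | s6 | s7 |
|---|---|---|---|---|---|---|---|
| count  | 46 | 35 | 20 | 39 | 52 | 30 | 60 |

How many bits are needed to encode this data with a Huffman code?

Merge the two smallest weights repeatedly:
combine s3(20), s6(30) → 50
combine s2(35), s4(39) → 74
combine s1(46), 50 → 96
combine s5(52), s7(60) → 112
combine 74, 96 → 170
combine 112, 170 → 282
Each symbol's bit-cost is frequency × depth; summing gives 784 bits (equivalently 50 + 74 + 96 + 112 + 170 + 282).

784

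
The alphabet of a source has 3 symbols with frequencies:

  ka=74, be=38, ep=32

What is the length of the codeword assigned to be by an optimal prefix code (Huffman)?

2

Repeatedly merge the two smallest:
ep(32) + be(38) → 70
70 + ka(74) → 144
be's leaf is at depth 2, giving a 2-bit codeword.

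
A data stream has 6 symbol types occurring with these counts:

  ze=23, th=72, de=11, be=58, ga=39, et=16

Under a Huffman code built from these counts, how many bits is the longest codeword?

4

Merge the two lowest-weight nodes at each step:
merge de(11) and et(16): 27
merge ze(23) and 27: 50
merge ga(39) and 50: 89
merge be(58) and th(72): 130
merge 89 and 130: 219
The rarest symbols sit at the bottom; the longest codeword is 4 bits.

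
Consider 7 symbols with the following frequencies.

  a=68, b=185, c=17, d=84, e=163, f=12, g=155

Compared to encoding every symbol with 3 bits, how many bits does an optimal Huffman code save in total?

377

Fixed-length: 3 bits × 684 symbols = 2052 bits.
Huffman merges:
merge f(12) and c(17): 29
merge 29 and a(68): 97
merge d(84) and 97: 181
merge g(155) and e(163): 318
merge 181 and b(185): 366
merge 318 and 366: 684
Huffman total = 29 + 97 + 181 + 318 + 366 + 684 = 1675 bits.
Saving = 2052 − 1675 = 377 bits.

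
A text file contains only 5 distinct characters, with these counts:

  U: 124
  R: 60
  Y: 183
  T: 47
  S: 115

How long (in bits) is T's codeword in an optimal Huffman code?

3

Repeatedly merge the two smallest:
merge T(47) and R(60): 107
merge 107 and S(115): 222
merge U(124) and Y(183): 307
merge 222 and 307: 529
T's leaf is at depth 3, giving a 3-bit codeword.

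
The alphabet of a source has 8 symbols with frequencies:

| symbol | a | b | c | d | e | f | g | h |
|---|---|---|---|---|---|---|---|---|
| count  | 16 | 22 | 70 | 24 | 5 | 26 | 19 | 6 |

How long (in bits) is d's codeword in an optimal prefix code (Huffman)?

Huffman merges, smallest pair first:
e(5) + h(6) → 11
11 + a(16) → 27
g(19) + b(22) → 41
d(24) + f(26) → 50
27 + 41 → 68
50 + 68 → 118
c(70) + 118 → 188
The subtree containing d is merged 3 times, so code length = 3.

3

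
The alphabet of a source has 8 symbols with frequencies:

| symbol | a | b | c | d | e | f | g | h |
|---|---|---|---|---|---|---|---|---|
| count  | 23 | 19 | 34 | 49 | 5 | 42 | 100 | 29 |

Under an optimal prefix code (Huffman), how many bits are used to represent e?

5

Huffman merges, smallest pair first:
e(5) + b(19) → 24
a(23) + 24 → 47
h(29) + c(34) → 63
f(42) + 47 → 89
d(49) + 63 → 112
89 + g(100) → 189
112 + 189 → 301
e sits 5 levels below the root, so its codeword is 5 bits.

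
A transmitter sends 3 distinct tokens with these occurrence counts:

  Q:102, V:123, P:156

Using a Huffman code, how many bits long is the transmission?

Build the Huffman tree bottom-up:
combine Q(102), V(123) → 225
combine P(156), 225 → 381
Each symbol's bit-cost is frequency × depth; summing gives 606 bits (equivalently 225 + 381).

606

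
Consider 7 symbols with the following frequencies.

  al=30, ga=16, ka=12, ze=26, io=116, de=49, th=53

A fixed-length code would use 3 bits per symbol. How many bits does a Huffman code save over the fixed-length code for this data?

Fixed-length: 3 bits × 302 symbols = 906 bits.
Huffman merges:
merge ka(12) and ga(16): 28
merge ze(26) and 28: 54
merge al(30) and de(49): 79
merge th(53) and 54: 107
merge 79 and 107: 186
merge io(116) and 186: 302
Huffman total = 28 + 54 + 79 + 107 + 186 + 302 = 756 bits.
Saving = 906 − 756 = 150 bits.

150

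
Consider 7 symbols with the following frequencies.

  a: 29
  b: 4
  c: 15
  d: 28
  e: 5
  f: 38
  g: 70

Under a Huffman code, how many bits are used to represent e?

5

Repeatedly merge the two smallest:
combine b(4), e(5) → 9
combine 9, c(15) → 24
combine 24, d(28) → 52
combine a(29), f(38) → 67
combine 52, 67 → 119
combine g(70), 119 → 189
e sits 5 levels below the root, so its codeword is 5 bits.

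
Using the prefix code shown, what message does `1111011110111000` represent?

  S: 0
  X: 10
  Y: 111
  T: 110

Read left to right; each codeword is recognised as soon as it completes (prefix code):
  111→Y | 10→X | 111→Y | 10→X | 111→Y | 0→S | 0→S | 0→S
Decoded message: YXYXYSSS

YXYXYSSS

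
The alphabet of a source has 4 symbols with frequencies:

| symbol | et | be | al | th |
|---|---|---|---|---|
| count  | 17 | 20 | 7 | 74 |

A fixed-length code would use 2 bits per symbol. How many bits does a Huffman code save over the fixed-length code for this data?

Fixed-length: 2 bits × 118 symbols = 236 bits.
Huffman merges:
combine al(7), et(17) → 24
combine be(20), 24 → 44
combine 44, th(74) → 118
Huffman total = 24 + 44 + 118 = 186 bits.
Saving = 236 − 186 = 50 bits.

50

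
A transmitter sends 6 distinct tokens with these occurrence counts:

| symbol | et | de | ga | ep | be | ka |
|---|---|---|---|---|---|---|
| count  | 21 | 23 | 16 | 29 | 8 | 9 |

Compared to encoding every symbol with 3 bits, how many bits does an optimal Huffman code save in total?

56

Fixed-length: 3 bits × 106 symbols = 318 bits.
Huffman merges:
combine be(8), ka(9) → 17
combine ga(16), 17 → 33
combine et(21), de(23) → 44
combine ep(29), 33 → 62
combine 44, 62 → 106
Huffman total = 17 + 33 + 44 + 62 + 106 = 262 bits.
Saving = 318 − 262 = 56 bits.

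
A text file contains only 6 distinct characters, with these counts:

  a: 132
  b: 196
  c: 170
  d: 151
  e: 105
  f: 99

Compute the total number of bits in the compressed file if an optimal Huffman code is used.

2193

Merge the two smallest weights repeatedly:
f(99) + e(105) → 204
a(132) + d(151) → 283
c(170) + b(196) → 366
204 + 283 → 487
366 + 487 → 853
The encoded length is the sum of every internal node's weight: 204 + 283 + 366 + 487 + 853 = 2193 bits.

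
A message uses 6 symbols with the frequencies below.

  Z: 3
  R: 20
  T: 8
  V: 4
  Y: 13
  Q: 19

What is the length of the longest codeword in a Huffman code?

4

Merge the two lowest-weight nodes at each step:
Z(3) + V(4) → 7
7 + T(8) → 15
Y(13) + 15 → 28
Q(19) + R(20) → 39
28 + 39 → 67
The rarest symbols sit at the bottom; the longest codeword is 4 bits.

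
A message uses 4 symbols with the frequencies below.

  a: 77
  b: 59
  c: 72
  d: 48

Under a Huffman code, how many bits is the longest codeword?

2

Merge the two lowest-weight nodes at each step:
merge d(48) and b(59): 107
merge c(72) and a(77): 149
merge 107 and 149: 256
Maximum depth reached is 2.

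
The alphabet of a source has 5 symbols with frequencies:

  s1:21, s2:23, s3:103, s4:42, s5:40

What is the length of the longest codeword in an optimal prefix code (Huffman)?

3

Merge the two lowest-weight nodes at each step:
s1(21) + s2(23) → 44
s5(40) + s4(42) → 82
44 + 82 → 126
s3(103) + 126 → 229
Maximum depth reached is 3.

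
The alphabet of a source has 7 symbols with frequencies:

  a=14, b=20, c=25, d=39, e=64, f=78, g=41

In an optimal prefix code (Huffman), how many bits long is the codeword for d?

Repeatedly merge the two smallest:
combine a(14), b(20) → 34
combine c(25), 34 → 59
combine d(39), g(41) → 80
combine 59, e(64) → 123
combine f(78), 80 → 158
combine 123, 158 → 281
d sits 3 levels below the root, so its codeword is 3 bits.

3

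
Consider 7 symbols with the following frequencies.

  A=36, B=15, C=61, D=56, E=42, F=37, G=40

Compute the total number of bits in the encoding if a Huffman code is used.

Merge the two smallest weights repeatedly:
B(15) + A(36) → 51
F(37) + G(40) → 77
E(42) + 51 → 93
D(56) + C(61) → 117
77 + 93 → 170
117 + 170 → 287
The encoded length is the sum of every internal node's weight: 51 + 77 + 93 + 117 + 170 + 287 = 795 bits.

795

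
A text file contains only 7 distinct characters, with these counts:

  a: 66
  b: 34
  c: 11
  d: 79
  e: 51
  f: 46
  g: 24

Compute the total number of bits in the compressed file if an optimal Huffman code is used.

823

Greedily combine the two least-frequent nodes:
merge c(11) and g(24): 35
merge b(34) and 35: 69
merge f(46) and e(51): 97
merge a(66) and 69: 135
merge d(79) and 97: 176
merge 135 and 176: 311
The encoded length is the sum of every internal node's weight: 35 + 69 + 97 + 135 + 176 + 311 = 823 bits.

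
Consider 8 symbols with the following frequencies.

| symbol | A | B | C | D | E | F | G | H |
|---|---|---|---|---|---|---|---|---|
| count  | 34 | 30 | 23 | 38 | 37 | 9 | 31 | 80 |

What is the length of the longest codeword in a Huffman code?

4

Merge the two lowest-weight nodes at each step:
merge F(9) and C(23): 32
merge B(30) and G(31): 61
merge 32 and A(34): 66
merge E(37) and D(38): 75
merge 61 and 66: 127
merge 75 and H(80): 155
merge 127 and 155: 282
The rarest symbols sit at the bottom; the longest codeword is 4 bits.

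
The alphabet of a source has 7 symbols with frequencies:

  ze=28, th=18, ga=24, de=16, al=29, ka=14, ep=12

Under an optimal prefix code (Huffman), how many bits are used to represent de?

Huffman merges, smallest pair first:
combine ep(12), ka(14) → 26
combine de(16), th(18) → 34
combine ga(24), 26 → 50
combine ze(28), al(29) → 57
combine 34, 50 → 84
combine 57, 84 → 141
The subtree containing de is merged 3 times, so code length = 3.

3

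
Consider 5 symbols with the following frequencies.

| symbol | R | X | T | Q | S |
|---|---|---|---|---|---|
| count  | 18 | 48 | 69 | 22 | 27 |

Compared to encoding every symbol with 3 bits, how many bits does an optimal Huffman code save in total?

Fixed-length: 3 bits × 184 symbols = 552 bits.
Huffman merges:
R(18) + Q(22) → 40
S(27) + 40 → 67
X(48) + 67 → 115
T(69) + 115 → 184
Huffman total = 40 + 67 + 115 + 184 = 406 bits.
Saving = 552 − 406 = 146 bits.

146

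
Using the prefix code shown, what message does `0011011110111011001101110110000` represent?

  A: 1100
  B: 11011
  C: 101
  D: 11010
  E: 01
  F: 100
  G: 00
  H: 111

GBBCFBCFG

Read left to right; each codeword is recognised as soon as it completes (prefix code):
  00→G | 11011→B | 11011→B | 101→C | 100→F | 11011→B | 101→C | 100→F | 00→G
Decoded message: GBBCFBCFG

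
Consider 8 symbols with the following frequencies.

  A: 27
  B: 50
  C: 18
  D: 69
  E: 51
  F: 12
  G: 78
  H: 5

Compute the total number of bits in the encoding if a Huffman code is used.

835

Merge the two smallest weights repeatedly:
merge H(5) and F(12): 17
merge 17 and C(18): 35
merge A(27) and 35: 62
merge B(50) and E(51): 101
merge 62 and D(69): 131
merge G(78) and 101: 179
merge 131 and 179: 310
The encoded length is the sum of every internal node's weight: 17 + 35 + 62 + 101 + 131 + 179 + 310 = 835 bits.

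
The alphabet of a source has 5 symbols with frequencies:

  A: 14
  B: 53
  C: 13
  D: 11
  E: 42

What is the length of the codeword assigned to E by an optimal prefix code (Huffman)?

2

Build the tree from the bottom:
combine D(11), C(13) → 24
combine A(14), 24 → 38
combine 38, E(42) → 80
combine B(53), 80 → 133
The subtree containing E is merged 2 times, so code length = 2.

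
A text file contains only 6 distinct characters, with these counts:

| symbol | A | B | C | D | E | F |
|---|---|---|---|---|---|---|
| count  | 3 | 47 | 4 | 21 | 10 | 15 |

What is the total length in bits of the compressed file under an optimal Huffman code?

Merge the two smallest weights repeatedly:
combine A(3), C(4) → 7
combine 7, E(10) → 17
combine F(15), 17 → 32
combine D(21), 32 → 53
combine B(47), 53 → 100
The encoded length is the sum of every internal node's weight: 7 + 17 + 32 + 53 + 100 = 209 bits.

209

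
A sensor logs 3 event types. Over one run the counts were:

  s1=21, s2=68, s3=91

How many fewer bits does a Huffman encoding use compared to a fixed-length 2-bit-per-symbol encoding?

Fixed-length: 2 bits × 180 symbols = 360 bits.
Huffman merges:
s1(21) + s2(68) → 89
89 + s3(91) → 180
Huffman total = 89 + 180 = 269 bits.
Saving = 360 − 269 = 91 bits.

91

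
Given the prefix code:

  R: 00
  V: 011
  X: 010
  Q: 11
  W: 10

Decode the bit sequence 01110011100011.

Read left to right; each codeword is recognised as soon as it completes (prefix code):
  011→V | 10→W | 011→V | 10→W | 00→R | 11→Q
Decoded message: VWVWRQ

VWVWRQ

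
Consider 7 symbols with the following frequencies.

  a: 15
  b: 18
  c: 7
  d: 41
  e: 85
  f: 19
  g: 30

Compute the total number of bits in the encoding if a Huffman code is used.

534

Greedily combine the two least-frequent nodes:
c(7) + a(15) → 22
b(18) + f(19) → 37
22 + g(30) → 52
37 + d(41) → 78
52 + 78 → 130
e(85) + 130 → 215
Total encoded bits = sum of merged weights = 22 + 37 + 52 + 78 + 130 + 215 = 534.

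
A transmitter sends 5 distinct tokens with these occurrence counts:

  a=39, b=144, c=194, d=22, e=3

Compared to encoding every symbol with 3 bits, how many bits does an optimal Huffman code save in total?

Fixed-length: 3 bits × 402 symbols = 1206 bits.
Huffman merges:
merge e(3) and d(22): 25
merge 25 and a(39): 64
merge 64 and b(144): 208
merge c(194) and 208: 402
Huffman total = 25 + 64 + 208 + 402 = 699 bits.
Saving = 1206 − 699 = 507 bits.

507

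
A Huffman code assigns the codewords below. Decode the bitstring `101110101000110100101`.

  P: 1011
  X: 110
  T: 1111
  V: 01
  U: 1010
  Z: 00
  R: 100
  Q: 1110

PURVUVV

Read left to right; each codeword is recognised as soon as it completes (prefix code):
  1011→P | 1010→U | 100→R | 01→V | 1010→U | 01→V | 01→V
Decoded message: PURVUVV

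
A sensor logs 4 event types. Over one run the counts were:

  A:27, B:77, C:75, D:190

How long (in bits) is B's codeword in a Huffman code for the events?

Repeatedly merge the two smallest:
merge A(27) and C(75): 102
merge B(77) and 102: 179
merge 179 and D(190): 369
B sits 2 levels below the root, so its codeword is 2 bits.

2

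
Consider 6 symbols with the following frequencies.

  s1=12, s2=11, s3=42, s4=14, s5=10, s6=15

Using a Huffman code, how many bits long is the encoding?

249

Build the Huffman tree bottom-up:
combine s5(10), s2(11) → 21
combine s1(12), s4(14) → 26
combine s6(15), 21 → 36
combine 26, 36 → 62
combine s3(42), 62 → 104
The encoded length is the sum of every internal node's weight: 21 + 26 + 36 + 62 + 104 = 249 bits.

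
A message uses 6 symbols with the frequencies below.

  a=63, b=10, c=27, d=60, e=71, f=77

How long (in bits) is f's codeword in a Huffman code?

Repeatedly merge the two smallest:
combine b(10), c(27) → 37
combine 37, d(60) → 97
combine a(63), e(71) → 134
combine f(77), 97 → 174
combine 134, 174 → 308
f sits 2 levels below the root, so its codeword is 2 bits.

2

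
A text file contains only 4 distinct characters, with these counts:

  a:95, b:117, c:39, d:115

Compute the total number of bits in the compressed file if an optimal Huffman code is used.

Build the Huffman tree bottom-up:
merge c(39) and a(95): 134
merge d(115) and b(117): 232
merge 134 and 232: 366
Each symbol's bit-cost is frequency × depth; summing gives 732 bits (equivalently 134 + 232 + 366).

732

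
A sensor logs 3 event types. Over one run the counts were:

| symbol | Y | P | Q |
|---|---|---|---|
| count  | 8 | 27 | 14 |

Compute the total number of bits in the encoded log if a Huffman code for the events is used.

Merge the two smallest weights repeatedly:
combine Y(8), Q(14) → 22
combine 22, P(27) → 49
Each symbol's bit-cost is frequency × depth; summing gives 71 bits (equivalently 22 + 49).

71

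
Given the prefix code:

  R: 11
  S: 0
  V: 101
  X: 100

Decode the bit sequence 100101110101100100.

Read left to right; each codeword is recognised as soon as it completes (prefix code):
  100→X | 101→V | 11→R | 0→S | 101→V | 100→X | 100→X
Decoded message: XVRSVXX

XVRSVXX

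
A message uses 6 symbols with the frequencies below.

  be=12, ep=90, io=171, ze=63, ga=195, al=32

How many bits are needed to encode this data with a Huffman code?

1277

Build the Huffman tree bottom-up:
combine be(12), al(32) → 44
combine 44, ze(63) → 107
combine ep(90), 107 → 197
combine io(171), ga(195) → 366
combine 197, 366 → 563
The encoded length is the sum of every internal node's weight: 44 + 107 + 197 + 366 + 563 = 1277 bits.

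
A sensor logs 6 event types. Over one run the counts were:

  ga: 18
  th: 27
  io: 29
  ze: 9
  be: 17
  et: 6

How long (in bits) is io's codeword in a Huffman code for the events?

Build the tree from the bottom:
merge et(6) and ze(9): 15
merge 15 and be(17): 32
merge ga(18) and th(27): 45
merge io(29) and 32: 61
merge 45 and 61: 106
The subtree containing io is merged 2 times, so code length = 2.

2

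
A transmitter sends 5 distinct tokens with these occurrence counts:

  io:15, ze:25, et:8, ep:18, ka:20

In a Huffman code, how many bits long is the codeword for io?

Repeatedly merge the two smallest:
et(8) + io(15) → 23
ep(18) + ka(20) → 38
23 + ze(25) → 48
38 + 48 → 86
The subtree containing io is merged 3 times, so code length = 3.

3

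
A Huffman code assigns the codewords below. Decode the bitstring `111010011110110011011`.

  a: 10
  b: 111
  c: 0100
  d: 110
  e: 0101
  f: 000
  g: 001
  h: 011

Read left to right; each codeword is recognised as soon as it completes (prefix code):
  111→b | 0100→c | 111→b | 10→a | 110→d | 011→h | 011→h
Decoded message: bcbadhh

bcbadhh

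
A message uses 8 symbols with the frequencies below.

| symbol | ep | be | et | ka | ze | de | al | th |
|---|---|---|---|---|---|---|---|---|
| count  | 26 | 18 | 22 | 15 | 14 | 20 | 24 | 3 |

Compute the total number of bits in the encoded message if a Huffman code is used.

417

Greedily combine the two least-frequent nodes:
combine th(3), ze(14) → 17
combine ka(15), 17 → 32
combine be(18), de(20) → 38
combine et(22), al(24) → 46
combine ep(26), 32 → 58
combine 38, 46 → 84
combine 58, 84 → 142
Total encoded bits = sum of merged weights = 17 + 32 + 38 + 46 + 58 + 84 + 142 = 417.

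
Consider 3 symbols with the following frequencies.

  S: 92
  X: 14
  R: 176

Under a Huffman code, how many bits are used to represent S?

2

Repeatedly merge the two smallest:
merge X(14) and S(92): 106
merge 106 and R(176): 282
The subtree containing S is merged 2 times, so code length = 2.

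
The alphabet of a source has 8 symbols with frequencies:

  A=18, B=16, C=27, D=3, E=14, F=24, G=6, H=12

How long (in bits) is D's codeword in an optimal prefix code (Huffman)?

Huffman merges, smallest pair first:
D(3) + G(6) → 9
9 + H(12) → 21
E(14) + B(16) → 30
A(18) + 21 → 39
F(24) + C(27) → 51
30 + 39 → 69
51 + 69 → 120
D sits 5 levels below the root, so its codeword is 5 bits.

5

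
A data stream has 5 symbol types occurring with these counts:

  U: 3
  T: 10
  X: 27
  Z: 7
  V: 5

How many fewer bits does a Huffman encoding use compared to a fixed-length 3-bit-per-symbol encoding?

Fixed-length: 3 bits × 52 symbols = 156 bits.
Huffman merges:
merge U(3) and V(5): 8
merge Z(7) and 8: 15
merge T(10) and 15: 25
merge 25 and X(27): 52
Huffman total = 8 + 15 + 25 + 52 = 100 bits.
Saving = 156 − 100 = 56 bits.

56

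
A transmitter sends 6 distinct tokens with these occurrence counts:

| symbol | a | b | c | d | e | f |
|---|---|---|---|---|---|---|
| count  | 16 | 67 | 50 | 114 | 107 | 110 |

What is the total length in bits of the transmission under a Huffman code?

Merge the two smallest weights repeatedly:
combine a(16), c(50) → 66
combine 66, b(67) → 133
combine e(107), f(110) → 217
combine d(114), 133 → 247
combine 217, 247 → 464
Each symbol's bit-cost is frequency × depth; summing gives 1127 bits (equivalently 66 + 133 + 217 + 247 + 464).

1127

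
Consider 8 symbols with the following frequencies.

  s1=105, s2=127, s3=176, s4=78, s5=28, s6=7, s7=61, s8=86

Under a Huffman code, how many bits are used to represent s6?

Repeatedly merge the two smallest:
combine s6(7), s5(28) → 35
combine 35, s7(61) → 96
combine s4(78), s8(86) → 164
combine 96, s1(105) → 201
combine s2(127), 164 → 291
combine s3(176), 201 → 377
combine 291, 377 → 668
The subtree containing s6 is merged 5 times, so code length = 5.

5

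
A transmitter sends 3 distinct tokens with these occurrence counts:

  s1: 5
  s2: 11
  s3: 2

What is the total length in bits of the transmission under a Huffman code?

25

Greedily combine the two least-frequent nodes:
combine s3(2), s1(5) → 7
combine 7, s2(11) → 18
The encoded length is the sum of every internal node's weight: 7 + 18 = 25 bits.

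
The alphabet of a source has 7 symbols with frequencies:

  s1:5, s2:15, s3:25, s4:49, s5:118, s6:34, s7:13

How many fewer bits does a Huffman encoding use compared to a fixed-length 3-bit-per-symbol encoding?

185

Fixed-length: 3 bits × 259 symbols = 777 bits.
Huffman merges:
combine s1(5), s7(13) → 18
combine s2(15), 18 → 33
combine s3(25), 33 → 58
combine s6(34), s4(49) → 83
combine 58, 83 → 141
combine s5(118), 141 → 259
Huffman total = 18 + 33 + 58 + 83 + 141 + 259 = 592 bits.
Saving = 777 − 592 = 185 bits.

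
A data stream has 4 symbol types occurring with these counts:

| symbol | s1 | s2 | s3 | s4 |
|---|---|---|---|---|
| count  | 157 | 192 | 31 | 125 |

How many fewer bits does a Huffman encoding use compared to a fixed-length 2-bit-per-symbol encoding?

Fixed-length: 2 bits × 505 symbols = 1010 bits.
Huffman merges:
s3(31) + s4(125) → 156
156 + s1(157) → 313
s2(192) + 313 → 505
Huffman total = 156 + 313 + 505 = 974 bits.
Saving = 1010 − 974 = 36 bits.

36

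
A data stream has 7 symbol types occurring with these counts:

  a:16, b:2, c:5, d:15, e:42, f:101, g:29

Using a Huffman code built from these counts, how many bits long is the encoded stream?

453

Build the Huffman tree bottom-up:
combine b(2), c(5) → 7
combine 7, d(15) → 22
combine a(16), 22 → 38
combine g(29), 38 → 67
combine e(42), 67 → 109
combine f(101), 109 → 210
The encoded length is the sum of every internal node's weight: 7 + 22 + 38 + 67 + 109 + 210 = 453 bits.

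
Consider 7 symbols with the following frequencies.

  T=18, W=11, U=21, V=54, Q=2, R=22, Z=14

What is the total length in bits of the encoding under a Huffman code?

358

Merge the two smallest weights repeatedly:
Q(2) + W(11) → 13
13 + Z(14) → 27
T(18) + U(21) → 39
R(22) + 27 → 49
39 + 49 → 88
V(54) + 88 → 142
Total encoded bits = sum of merged weights = 13 + 27 + 39 + 49 + 88 + 142 = 358.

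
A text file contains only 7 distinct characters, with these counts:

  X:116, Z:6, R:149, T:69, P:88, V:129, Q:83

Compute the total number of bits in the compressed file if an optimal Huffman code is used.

1717

Greedily combine the two least-frequent nodes:
Z(6) + T(69) → 75
75 + Q(83) → 158
P(88) + X(116) → 204
V(129) + R(149) → 278
158 + 204 → 362
278 + 362 → 640
The encoded length is the sum of every internal node's weight: 75 + 158 + 204 + 278 + 362 + 640 = 1717 bits.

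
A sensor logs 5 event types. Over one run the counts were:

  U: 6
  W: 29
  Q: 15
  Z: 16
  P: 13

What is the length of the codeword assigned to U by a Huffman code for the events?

Huffman merges, smallest pair first:
merge U(6) and P(13): 19
merge Q(15) and Z(16): 31
merge 19 and W(29): 48
merge 31 and 48: 79
The subtree containing U is merged 3 times, so code length = 3.

3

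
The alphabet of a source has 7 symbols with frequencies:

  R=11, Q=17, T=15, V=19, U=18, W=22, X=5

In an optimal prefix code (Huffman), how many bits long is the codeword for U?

Huffman merges, smallest pair first:
X(5) + R(11) → 16
T(15) + 16 → 31
Q(17) + U(18) → 35
V(19) + W(22) → 41
31 + 35 → 66
41 + 66 → 107
The subtree containing U is merged 3 times, so code length = 3.

3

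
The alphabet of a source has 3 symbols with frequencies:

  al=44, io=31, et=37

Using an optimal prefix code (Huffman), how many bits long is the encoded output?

Merge the two smallest weights repeatedly:
merge io(31) and et(37): 68
merge al(44) and 68: 112
Each symbol's bit-cost is frequency × depth; summing gives 180 bits (equivalently 68 + 112).

180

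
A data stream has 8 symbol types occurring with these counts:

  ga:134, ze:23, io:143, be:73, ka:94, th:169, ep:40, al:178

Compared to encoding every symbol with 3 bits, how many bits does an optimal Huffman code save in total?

Fixed-length: 3 bits × 854 symbols = 2562 bits.
Huffman merges:
combine ze(23), ep(40) → 63
combine 63, be(73) → 136
combine ka(94), ga(134) → 228
combine 136, io(143) → 279
combine th(169), al(178) → 347
combine 228, 279 → 507
combine 347, 507 → 854
Huffman total = 63 + 136 + 228 + 279 + 347 + 507 + 854 = 2414 bits.
Saving = 2562 − 2414 = 148 bits.

148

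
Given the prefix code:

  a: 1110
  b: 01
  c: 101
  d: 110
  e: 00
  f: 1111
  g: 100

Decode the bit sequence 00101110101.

ecdc

Read left to right; each codeword is recognised as soon as it completes (prefix code):
  00→e | 101→c | 110→d | 101→c
Decoded message: ecdc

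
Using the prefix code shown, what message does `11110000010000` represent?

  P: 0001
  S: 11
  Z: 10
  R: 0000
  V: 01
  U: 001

SSRVR

Read left to right; each codeword is recognised as soon as it completes (prefix code):
  11→S | 11→S | 0000→R | 01→V | 0000→R
Decoded message: SSRVR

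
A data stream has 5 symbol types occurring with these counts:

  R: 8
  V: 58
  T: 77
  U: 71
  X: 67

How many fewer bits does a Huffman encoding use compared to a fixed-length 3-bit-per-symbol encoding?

Fixed-length: 3 bits × 281 symbols = 843 bits.
Huffman merges:
R(8) + V(58) → 66
66 + X(67) → 133
U(71) + T(77) → 148
133 + 148 → 281
Huffman total = 66 + 133 + 148 + 281 = 628 bits.
Saving = 843 − 628 = 215 bits.

215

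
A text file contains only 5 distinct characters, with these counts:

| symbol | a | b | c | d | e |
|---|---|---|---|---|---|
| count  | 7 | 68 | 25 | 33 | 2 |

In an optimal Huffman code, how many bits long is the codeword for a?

4

Repeatedly merge the two smallest:
e(2) + a(7) → 9
9 + c(25) → 34
d(33) + 34 → 67
67 + b(68) → 135
a sits 4 levels below the root, so its codeword is 4 bits.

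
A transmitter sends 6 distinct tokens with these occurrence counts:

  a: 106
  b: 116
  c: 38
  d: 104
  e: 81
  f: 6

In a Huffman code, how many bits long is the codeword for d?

Repeatedly merge the two smallest:
f(6) + c(38) → 44
44 + e(81) → 125
d(104) + a(106) → 210
b(116) + 125 → 241
210 + 241 → 451
The subtree containing d is merged 2 times, so code length = 2.

2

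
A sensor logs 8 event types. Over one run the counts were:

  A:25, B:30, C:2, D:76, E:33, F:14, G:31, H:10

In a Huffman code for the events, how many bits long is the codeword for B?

Huffman merges, smallest pair first:
combine C(2), H(10) → 12
combine 12, F(14) → 26
combine A(25), 26 → 51
combine B(30), G(31) → 61
combine E(33), 51 → 84
combine 61, D(76) → 137
combine 84, 137 → 221
The subtree containing B is merged 3 times, so code length = 3.

3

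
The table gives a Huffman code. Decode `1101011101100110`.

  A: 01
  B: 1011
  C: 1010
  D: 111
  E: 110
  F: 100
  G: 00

EBBGE

Read left to right; each codeword is recognised as soon as it completes (prefix code):
  110→E | 1011→B | 1011→B | 00→G | 110→E
Decoded message: EBBGE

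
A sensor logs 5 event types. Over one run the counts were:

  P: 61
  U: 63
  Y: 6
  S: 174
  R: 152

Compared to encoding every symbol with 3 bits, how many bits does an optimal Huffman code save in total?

433

Fixed-length: 3 bits × 456 symbols = 1368 bits.
Huffman merges:
combine Y(6), P(61) → 67
combine U(63), 67 → 130
combine 130, R(152) → 282
combine S(174), 282 → 456
Huffman total = 67 + 130 + 282 + 456 = 935 bits.
Saving = 1368 − 935 = 433 bits.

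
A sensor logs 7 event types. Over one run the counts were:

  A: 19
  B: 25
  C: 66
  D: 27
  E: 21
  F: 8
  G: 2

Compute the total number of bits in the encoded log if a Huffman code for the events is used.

411

Merge the two smallest weights repeatedly:
G(2) + F(8) → 10
10 + A(19) → 29
E(21) + B(25) → 46
D(27) + 29 → 56
46 + 56 → 102
C(66) + 102 → 168
The encoded length is the sum of every internal node's weight: 10 + 29 + 46 + 56 + 102 + 168 = 411 bits.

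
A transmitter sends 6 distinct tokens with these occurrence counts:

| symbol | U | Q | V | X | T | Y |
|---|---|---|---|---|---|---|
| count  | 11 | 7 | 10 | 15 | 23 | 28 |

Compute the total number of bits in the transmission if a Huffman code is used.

231

Greedily combine the two least-frequent nodes:
merge Q(7) and V(10): 17
merge U(11) and X(15): 26
merge 17 and T(23): 40
merge 26 and Y(28): 54
merge 40 and 54: 94
The encoded length is the sum of every internal node's weight: 17 + 26 + 40 + 54 + 94 = 231 bits.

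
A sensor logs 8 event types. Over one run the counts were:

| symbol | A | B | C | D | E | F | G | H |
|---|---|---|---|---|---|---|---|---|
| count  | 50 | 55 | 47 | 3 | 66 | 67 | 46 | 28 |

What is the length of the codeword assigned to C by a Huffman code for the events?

3

Huffman merges, smallest pair first:
merge D(3) and H(28): 31
merge 31 and G(46): 77
merge C(47) and A(50): 97
merge B(55) and E(66): 121
merge F(67) and 77: 144
merge 97 and 121: 218
merge 144 and 218: 362
C's leaf is at depth 3, giving a 3-bit codeword.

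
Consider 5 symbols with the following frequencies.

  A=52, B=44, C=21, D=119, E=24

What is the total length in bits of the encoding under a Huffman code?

535

Merge the two smallest weights repeatedly:
merge C(21) and E(24): 45
merge B(44) and 45: 89
merge A(52) and 89: 141
merge D(119) and 141: 260
Total encoded bits = sum of merged weights = 45 + 89 + 141 + 260 = 535.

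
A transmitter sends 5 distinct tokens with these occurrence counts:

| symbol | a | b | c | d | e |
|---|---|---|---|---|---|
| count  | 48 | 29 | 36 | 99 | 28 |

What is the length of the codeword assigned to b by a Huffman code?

3

Repeatedly merge the two smallest:
combine e(28), b(29) → 57
combine c(36), a(48) → 84
combine 57, 84 → 141
combine d(99), 141 → 240
b sits 3 levels below the root, so its codeword is 3 bits.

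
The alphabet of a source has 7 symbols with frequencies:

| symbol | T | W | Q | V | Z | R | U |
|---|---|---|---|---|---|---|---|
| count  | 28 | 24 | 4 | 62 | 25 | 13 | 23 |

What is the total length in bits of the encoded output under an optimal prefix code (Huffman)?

464

Build the Huffman tree bottom-up:
combine Q(4), R(13) → 17
combine 17, U(23) → 40
combine W(24), Z(25) → 49
combine T(28), 40 → 68
combine 49, V(62) → 111
combine 68, 111 → 179
Total encoded bits = sum of merged weights = 17 + 40 + 49 + 68 + 111 + 179 = 464.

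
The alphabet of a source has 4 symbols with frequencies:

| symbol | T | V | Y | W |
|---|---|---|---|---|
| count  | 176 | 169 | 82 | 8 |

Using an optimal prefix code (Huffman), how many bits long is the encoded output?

784

Greedily combine the two least-frequent nodes:
combine W(8), Y(82) → 90
combine 90, V(169) → 259
combine T(176), 259 → 435
Total encoded bits = sum of merged weights = 90 + 259 + 435 = 784.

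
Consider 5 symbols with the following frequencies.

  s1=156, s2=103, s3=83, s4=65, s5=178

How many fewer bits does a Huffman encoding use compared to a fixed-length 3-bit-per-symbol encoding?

437

Fixed-length: 3 bits × 585 symbols = 1755 bits.
Huffman merges:
s4(65) + s3(83) → 148
s2(103) + 148 → 251
s1(156) + s5(178) → 334
251 + 334 → 585
Huffman total = 148 + 251 + 334 + 585 = 1318 bits.
Saving = 1755 − 1318 = 437 bits.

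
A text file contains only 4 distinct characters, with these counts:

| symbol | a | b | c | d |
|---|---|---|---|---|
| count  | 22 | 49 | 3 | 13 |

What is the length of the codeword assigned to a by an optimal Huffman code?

2

Repeatedly merge the two smallest:
merge c(3) and d(13): 16
merge 16 and a(22): 38
merge 38 and b(49): 87
a sits 2 levels below the root, so its codeword is 2 bits.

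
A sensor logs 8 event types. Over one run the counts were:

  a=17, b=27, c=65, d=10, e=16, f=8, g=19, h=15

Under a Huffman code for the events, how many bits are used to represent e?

3

Huffman merges, smallest pair first:
combine f(8), d(10) → 18
combine h(15), e(16) → 31
combine a(17), 18 → 35
combine g(19), b(27) → 46
combine 31, 35 → 66
combine 46, c(65) → 111
combine 66, 111 → 177
The subtree containing e is merged 3 times, so code length = 3.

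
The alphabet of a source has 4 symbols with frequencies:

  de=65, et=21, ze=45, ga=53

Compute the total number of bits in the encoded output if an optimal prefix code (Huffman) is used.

368

Greedily combine the two least-frequent nodes:
combine et(21), ze(45) → 66
combine ga(53), de(65) → 118
combine 66, 118 → 184
Total encoded bits = sum of merged weights = 66 + 118 + 184 = 368.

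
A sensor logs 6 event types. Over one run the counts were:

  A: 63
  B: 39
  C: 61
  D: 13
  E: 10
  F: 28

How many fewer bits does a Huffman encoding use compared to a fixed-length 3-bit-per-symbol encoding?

Fixed-length: 3 bits × 214 symbols = 642 bits.
Huffman merges:
E(10) + D(13) → 23
23 + F(28) → 51
B(39) + 51 → 90
C(61) + A(63) → 124
90 + 124 → 214
Huffman total = 23 + 51 + 90 + 124 + 214 = 502 bits.
Saving = 642 − 502 = 140 bits.

140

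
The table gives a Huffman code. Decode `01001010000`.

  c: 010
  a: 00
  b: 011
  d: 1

Read left to right; each codeword is recognised as soon as it completes (prefix code):
  010→c | 010→c | 1→d | 00→a | 00→a
Decoded message: ccdaa

ccdaa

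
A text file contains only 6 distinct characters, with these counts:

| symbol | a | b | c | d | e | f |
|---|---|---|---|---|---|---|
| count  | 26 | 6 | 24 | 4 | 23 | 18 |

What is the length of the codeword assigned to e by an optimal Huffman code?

Repeatedly merge the two smallest:
merge d(4) and b(6): 10
merge 10 and f(18): 28
merge e(23) and c(24): 47
merge a(26) and 28: 54
merge 47 and 54: 101
e sits 2 levels below the root, so its codeword is 2 bits.

2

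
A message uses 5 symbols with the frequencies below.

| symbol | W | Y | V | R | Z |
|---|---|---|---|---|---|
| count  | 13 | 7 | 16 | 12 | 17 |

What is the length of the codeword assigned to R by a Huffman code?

3

Build the tree from the bottom:
merge Y(7) and R(12): 19
merge W(13) and V(16): 29
merge Z(17) and 19: 36
merge 29 and 36: 65
The subtree containing R is merged 3 times, so code length = 3.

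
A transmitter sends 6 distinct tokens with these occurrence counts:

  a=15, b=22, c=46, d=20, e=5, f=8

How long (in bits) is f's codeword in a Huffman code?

4

Huffman merges, smallest pair first:
e(5) + f(8) → 13
13 + a(15) → 28
d(20) + b(22) → 42
28 + 42 → 70
c(46) + 70 → 116
f sits 4 levels below the root, so its codeword is 4 bits.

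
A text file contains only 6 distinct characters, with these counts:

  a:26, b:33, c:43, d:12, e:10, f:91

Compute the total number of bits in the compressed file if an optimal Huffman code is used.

Merge the two smallest weights repeatedly:
merge e(10) and d(12): 22
merge 22 and a(26): 48
merge b(33) and c(43): 76
merge 48 and 76: 124
merge f(91) and 124: 215
Each symbol's bit-cost is frequency × depth; summing gives 485 bits (equivalently 22 + 48 + 76 + 124 + 215).

485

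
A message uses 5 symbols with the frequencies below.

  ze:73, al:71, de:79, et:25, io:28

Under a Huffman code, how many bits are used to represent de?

Repeatedly merge the two smallest:
combine et(25), io(28) → 53
combine 53, al(71) → 124
combine ze(73), de(79) → 152
combine 124, 152 → 276
The subtree containing de is merged 2 times, so code length = 2.

2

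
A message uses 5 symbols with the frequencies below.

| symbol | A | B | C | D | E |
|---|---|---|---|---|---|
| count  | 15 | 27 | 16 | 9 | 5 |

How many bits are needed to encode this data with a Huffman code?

158

Merge the two smallest weights repeatedly:
E(5) + D(9) → 14
14 + A(15) → 29
C(16) + B(27) → 43
29 + 43 → 72
Each symbol's bit-cost is frequency × depth; summing gives 158 bits (equivalently 14 + 29 + 43 + 72).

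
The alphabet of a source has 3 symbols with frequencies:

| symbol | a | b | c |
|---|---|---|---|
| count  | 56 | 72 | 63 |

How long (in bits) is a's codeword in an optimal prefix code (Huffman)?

Repeatedly merge the two smallest:
a(56) + c(63) → 119
b(72) + 119 → 191
a sits 2 levels below the root, so its codeword is 2 bits.

2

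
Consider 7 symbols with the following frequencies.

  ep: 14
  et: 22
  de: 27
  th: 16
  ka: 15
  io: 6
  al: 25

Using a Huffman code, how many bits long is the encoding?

Greedily combine the two least-frequent nodes:
io(6) + ep(14) → 20
ka(15) + th(16) → 31
20 + et(22) → 42
al(25) + de(27) → 52
31 + 42 → 73
52 + 73 → 125
Each symbol's bit-cost is frequency × depth; summing gives 343 bits (equivalently 20 + 31 + 42 + 52 + 73 + 125).

343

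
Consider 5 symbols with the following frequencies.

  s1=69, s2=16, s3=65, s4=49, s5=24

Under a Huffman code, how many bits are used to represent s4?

Huffman merges, smallest pair first:
s2(16) + s5(24) → 40
40 + s4(49) → 89
s3(65) + s1(69) → 134
89 + 134 → 223
The subtree containing s4 is merged 2 times, so code length = 2.

2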